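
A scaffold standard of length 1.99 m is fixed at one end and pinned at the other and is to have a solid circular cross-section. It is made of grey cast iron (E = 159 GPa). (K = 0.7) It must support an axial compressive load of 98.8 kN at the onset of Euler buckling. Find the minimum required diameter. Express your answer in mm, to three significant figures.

L_e = K·L = 0.7 × 1.99 = 1.393 m
Required I = P_cr·L_e²/(π²E) = 9.880×10^4 × 1.393² / (π² × 1.59×10^11) = 1.222×10^-7 m⁴
I_req = 1.222×10^5 mm⁴
Solid circle: I = πd⁴/64  ⇒  d = (64I/π)^(1/4) = (64×1.222×10^5/π)^(1/4) = 39.7 mm

d ≈ 39.7 mm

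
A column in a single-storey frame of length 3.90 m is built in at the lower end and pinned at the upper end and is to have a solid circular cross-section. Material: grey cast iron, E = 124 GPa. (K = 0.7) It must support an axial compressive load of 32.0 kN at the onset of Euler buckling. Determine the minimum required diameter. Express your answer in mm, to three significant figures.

L_e = K·L = 0.7 × 3.90 = 2.730 m
Required I = P_cr·L_e²/(π²E) = 3.200×10^4 × 2.730² / (π² × 1.24×10^11) = 1.949×10^-7 m⁴
I_req = 1.949×10^5 mm⁴
Solid circle: I = πd⁴/64  ⇒  d = (64I/π)^(1/4) = (64×1.949×10^5/π)^(1/4) = 44.6 mm

d ≈ 44.6 mm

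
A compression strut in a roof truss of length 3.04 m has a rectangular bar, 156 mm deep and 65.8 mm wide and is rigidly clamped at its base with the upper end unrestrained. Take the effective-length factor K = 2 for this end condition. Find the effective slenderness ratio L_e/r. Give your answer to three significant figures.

Buckling occurs about the weak axis: I_min = h·b³/12 with b = 65.8 mm (the shorter side).
I_min = 156×65.8³/12 = 3.704×10^6 mm⁴
A = 1.026×10^4 mm²;  r_min = √(I/A) = √(3.704×10^6/1.026×10^4) = 18.99 mm
L_e = K·L = 2 × 3.04 m = 6.080 m = 6080.0 mm
λ = L_e / r_min = 6080.0 / 18.99 = 320

λ ≈ 320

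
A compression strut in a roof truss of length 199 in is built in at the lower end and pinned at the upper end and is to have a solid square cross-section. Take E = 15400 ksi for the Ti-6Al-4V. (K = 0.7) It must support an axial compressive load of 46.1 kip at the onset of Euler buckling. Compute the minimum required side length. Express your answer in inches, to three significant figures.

L_e = K·L = 0.7 × 199 = 139.3 in
Required I = P_cr·L_e²/(π²E) = 4.610×10^4 × 139.3² / (π² × 1.54×10^7) = 5.885 in⁴
Solid square: I = a⁴/12  ⇒  a = (12I)^(1/4) = (12×5.885)^(1/4) = 2.90 in

a ≈ 2.90 in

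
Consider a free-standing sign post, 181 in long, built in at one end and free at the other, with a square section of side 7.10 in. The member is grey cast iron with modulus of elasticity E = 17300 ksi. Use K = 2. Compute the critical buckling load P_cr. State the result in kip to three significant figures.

P_cr ≈ 276 kip

I = a⁴/12 = 7.10⁴/12 = 211.8 in⁴
Effective length L_e = K·L = 2 × 181 = 362.0 in
P_cr = π²EI / L_e² = π² × 17300×10³ × 211.8 / 362.0² = 2.759×10^5 lb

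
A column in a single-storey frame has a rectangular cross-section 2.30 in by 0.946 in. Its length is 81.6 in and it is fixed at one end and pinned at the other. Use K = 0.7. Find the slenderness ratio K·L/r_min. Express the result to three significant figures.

λ ≈ 209

For a rectangle r_min = b/√12 = 0.946/√12 = 0.2731 in
L_e = K·L = 0.7 × 81.6 = 57.12 in
λ = L_e / r_min = 57.120 / 0.2731 = 209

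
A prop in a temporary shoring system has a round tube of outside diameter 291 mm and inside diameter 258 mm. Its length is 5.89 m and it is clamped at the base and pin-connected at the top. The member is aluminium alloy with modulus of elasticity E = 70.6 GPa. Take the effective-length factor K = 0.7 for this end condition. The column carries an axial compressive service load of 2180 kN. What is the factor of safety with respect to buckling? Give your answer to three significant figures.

d_o = 291 mm, d_i = 258 mm
I = π(d_o⁴ − d_i⁴)/64 = π(291⁴ − 258.0⁴)/64 = 1.345×10^8 mm⁴
I = 1.345×10^8 mm⁴ = 1.345×10^-4 m⁴
Effective length L_e = K·L = 0.7 × 5.89 = 4.123 m
P_cr = π²EI / L_e² = π² × 70.6×10⁹ × 1.345×10^-4 / 4.123² = 5.513×10^6 N
Factor of safety n = P_cr / P = 5513.3 / 2180 = 2.53

n ≈ 2.53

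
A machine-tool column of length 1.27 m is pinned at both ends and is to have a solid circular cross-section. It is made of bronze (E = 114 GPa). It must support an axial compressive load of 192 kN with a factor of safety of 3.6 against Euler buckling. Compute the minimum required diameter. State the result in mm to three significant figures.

Required P_cr = n·P = 3.6 × 192 = 691.2 kN
L_e = K·L = 1 × 1.27 = 1.270 m
Required I = P_cr·L_e²/(π²E) = 6.912×10^5 × 1.270² / (π² × 1.14×10^11) = 9.908×10^-7 m⁴
I_req = 9.908×10^5 mm⁴
Solid circle: I = πd⁴/64  ⇒  d = (64I/π)^(1/4) = (64×9.908×10^5/π)^(1/4) = 67.0 mm

d ≈ 67.0 mm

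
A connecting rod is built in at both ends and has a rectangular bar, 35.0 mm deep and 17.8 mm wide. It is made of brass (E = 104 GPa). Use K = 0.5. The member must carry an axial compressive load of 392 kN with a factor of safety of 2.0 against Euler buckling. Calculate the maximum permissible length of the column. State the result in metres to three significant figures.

L_max ≈ 0.294 m

Buckling occurs about the weak axis: I_min = h·b³/12 with b = 17.8 mm (the shorter side).
I_min = 35.0×17.8³/12 = 1.645×10^4 mm⁴
I = 1.645×10^-8 m⁴
Required critical load P_cr = n·P = 2.0 × 392 = 784.0 kN = 7.840×10^5 N
From P_cr = π²EI/(K·L)²:  L = (1/K)·√(π²EI/P_cr) = (1/0.5)·√(π²×1.04×10^11×1.645×10^-8/7.840×10^5)
L = 0.294 m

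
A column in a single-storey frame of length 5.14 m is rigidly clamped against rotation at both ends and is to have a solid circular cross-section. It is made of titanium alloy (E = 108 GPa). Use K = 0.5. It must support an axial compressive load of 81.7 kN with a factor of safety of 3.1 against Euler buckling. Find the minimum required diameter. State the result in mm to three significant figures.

Required P_cr = n·P = 3.1 × 81.7 = 253.3 kN
L_e = K·L = 0.5 × 5.14 = 2.570 m
Required I = P_cr·L_e²/(π²E) = 2.533×10^5 × 2.570² / (π² × 1.08×10^11) = 1.569×10^-6 m⁴
I_req = 1.569×10^6 mm⁴
Solid circle: I = πd⁴/64  ⇒  d = (64I/π)^(1/4) = (64×1.569×10^6/π)^(1/4) = 75.2 mm

d ≈ 75.2 mm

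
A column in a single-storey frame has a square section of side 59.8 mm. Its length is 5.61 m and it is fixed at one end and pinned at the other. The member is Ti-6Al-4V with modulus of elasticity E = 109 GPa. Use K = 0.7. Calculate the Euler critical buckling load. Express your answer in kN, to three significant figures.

P_cr ≈ 74.3 kN

I = a⁴/12 = 59.8⁴/12 = 1.066×10^6 mm⁴
I = 1.066×10^6 mm⁴ = 1.066×10^-6 m⁴
Effective length L_e = K·L = 0.7 × 5.61 = 3.927 m
P_cr = π²EI / L_e² = π² × 109×10⁹ × 1.066×10^-6 / 3.927² = 7.434×10^4 N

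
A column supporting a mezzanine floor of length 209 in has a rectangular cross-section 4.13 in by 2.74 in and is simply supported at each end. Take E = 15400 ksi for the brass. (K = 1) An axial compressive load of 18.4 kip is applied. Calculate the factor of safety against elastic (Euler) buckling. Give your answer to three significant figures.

n ≈ 1.34

Buckling occurs about the weak axis: I_min = h·b³/12 with b = 2.74 in (the shorter side).
I_min = 4.13×2.74³/12 = 7.080 in⁴
Effective length L_e = K·L = 1 × 209 = 209.0 in
P_cr = π²EI / L_e² = π² × 15400×10³ × 7.080 / 209.0² = 2.463×10^4 lb
Factor of safety n = P_cr / P = 24.635 / 18.4 = 1.34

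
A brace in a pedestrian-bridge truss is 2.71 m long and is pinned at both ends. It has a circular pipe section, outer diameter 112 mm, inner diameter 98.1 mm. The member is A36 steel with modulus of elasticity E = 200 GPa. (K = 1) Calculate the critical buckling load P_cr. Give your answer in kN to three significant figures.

P_cr ≈ 854 kN

d_o = 112 mm, d_i = 98.1 mm
I = π(d_o⁴ − d_i⁴)/64 = π(112⁴ − 98.10⁴)/64 = 3.178×10^6 mm⁴
I = 3.178×10^6 mm⁴ = 3.178×10^-6 m⁴
Effective length L_e = K·L = 1 × 2.71 = 2.710 m
P_cr = π²EI / L_e² = π² × 200×10⁹ × 3.178×10^-6 / 2.710² = 8.541×10^5 N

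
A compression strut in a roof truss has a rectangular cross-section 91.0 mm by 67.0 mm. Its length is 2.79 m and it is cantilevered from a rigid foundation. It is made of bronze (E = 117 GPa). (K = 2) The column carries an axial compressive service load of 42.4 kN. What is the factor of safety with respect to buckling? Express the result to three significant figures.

Buckling occurs about the weak axis: I_min = h·b³/12 with b = 67.0 mm (the shorter side).
I_min = 91.0×67.0³/12 = 2.281×10^6 mm⁴
I = 2.281×10^6 mm⁴ = 2.281×10^-6 m⁴
Effective length L_e = K·L = 2 × 2.79 = 5.580 m
P_cr = π²EI / L_e² = π² × 117×10⁹ × 2.281×10^-6 / 5.580² = 8.459×10^4 N
Factor of safety n = P_cr / P = 84.587 / 42.4 = 1.99

n ≈ 1.99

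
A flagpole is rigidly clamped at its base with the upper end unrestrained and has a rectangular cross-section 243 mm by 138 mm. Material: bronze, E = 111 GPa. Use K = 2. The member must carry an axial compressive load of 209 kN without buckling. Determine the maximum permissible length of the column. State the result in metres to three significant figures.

Buckling occurs about the weak axis: I_min = h·b³/12 with b = 138 mm (the shorter side).
I_min = 243×138³/12 = 5.322×10^7 mm⁴
I = 5.322×10^-5 m⁴
At the buckling limit P_cr = P = 2.090×10^5 N
From P_cr = π²EI/(K·L)²:  L = (1/K)·√(π²EI/P_cr) = (1/2)·√(π²×1.11×10^11×5.322×10^-5/2.090×10^5)
L = 8.35 m

L_max ≈ 8.35 m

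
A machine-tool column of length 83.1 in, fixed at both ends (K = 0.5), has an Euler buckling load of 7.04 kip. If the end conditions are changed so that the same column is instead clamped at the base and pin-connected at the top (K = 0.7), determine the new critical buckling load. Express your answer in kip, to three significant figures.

P_cr ≈ 3.59 kip

P_cr ∝ 1/K², so P_cr,new = P_cr,old × (K_old/K_new)² = 7.04 × (0.5/0.7)²
= 7.04 × 0.5102 = 3.59 kip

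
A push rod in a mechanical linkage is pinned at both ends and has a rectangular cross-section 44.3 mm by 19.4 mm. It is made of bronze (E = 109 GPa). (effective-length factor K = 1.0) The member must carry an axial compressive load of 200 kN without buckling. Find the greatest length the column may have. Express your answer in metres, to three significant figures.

L_max ≈ 0.381 m

Buckling occurs about the weak axis: I_min = h·b³/12 with b = 19.4 mm (the shorter side).
I_min = 44.3×19.4³/12 = 2.695×10^4 mm⁴
I = 2.695×10^-8 m⁴
At the buckling limit P_cr = P = 2.000×10^5 N
From P_cr = π²EI/(K·L)²:  L = (1/K)·√(π²EI/P_cr) = (1/1)·√(π²×1.09×10^11×2.695×10^-8/2.000×10^5)
L = 0.381 m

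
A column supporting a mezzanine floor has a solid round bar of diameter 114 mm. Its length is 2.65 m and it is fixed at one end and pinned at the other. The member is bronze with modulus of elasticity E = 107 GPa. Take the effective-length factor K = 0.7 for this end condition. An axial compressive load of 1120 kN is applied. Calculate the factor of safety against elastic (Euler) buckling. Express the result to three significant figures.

I = πd⁴/64 = π×114⁴/64 = 8.291×10^6 mm⁴
I = 8.291×10^6 mm⁴ = 8.291×10^-6 m⁴
Effective length L_e = K·L = 0.7 × 2.65 = 1.855 m
P_cr = π²EI / L_e² = π² × 107×10⁹ × 8.291×10^-6 / 1.855² = 2.544×10^6 N
Factor of safety n = P_cr / P = 2544.4 / 1120 = 2.27

n ≈ 2.27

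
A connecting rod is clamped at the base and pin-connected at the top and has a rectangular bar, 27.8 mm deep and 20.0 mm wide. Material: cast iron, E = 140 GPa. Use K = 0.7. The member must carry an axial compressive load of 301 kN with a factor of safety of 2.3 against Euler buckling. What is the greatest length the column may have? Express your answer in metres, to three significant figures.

L_max ≈ 0.275 m

Buckling occurs about the weak axis: I_min = h·b³/12 with b = 20.0 mm (the shorter side).
I_min = 27.8×20.0³/12 = 1.853×10^4 mm⁴
I = 1.853×10^-8 m⁴
Required critical load P_cr = n·P = 2.3 × 301 = 692.3 kN = 6.923×10^5 N
From P_cr = π²EI/(K·L)²:  L = (1/K)·√(π²EI/P_cr) = (1/0.7)·√(π²×1.40×10^11×1.853×10^-8/6.923×10^5)
L = 0.275 m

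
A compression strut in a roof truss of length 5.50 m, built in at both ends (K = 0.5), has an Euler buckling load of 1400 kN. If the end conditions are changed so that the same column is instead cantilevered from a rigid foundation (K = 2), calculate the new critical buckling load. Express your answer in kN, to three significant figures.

P_cr ≈ 87.5 kN

P_cr ∝ 1/K², so P_cr,new = P_cr,old × (K_old/K_new)² = 1400 × (0.5/2)²
= 1400 × 0.06250 = 87.5 kN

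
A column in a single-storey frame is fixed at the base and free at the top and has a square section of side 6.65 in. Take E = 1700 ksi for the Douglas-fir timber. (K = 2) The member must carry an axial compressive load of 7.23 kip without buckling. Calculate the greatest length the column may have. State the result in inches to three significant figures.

L_max ≈ 307 in

I = a⁴/12 = 6.65⁴/12 = 163.0 in⁴
At the buckling limit P_cr = P = 7.230×10^3 lb
From P_cr = π²EI/(K·L)²:  L = (1/K)·√(π²EI/P_cr) = (1/2)·√(π²×1.70×10^6×163.0/7.230×10^3)
L = 307 in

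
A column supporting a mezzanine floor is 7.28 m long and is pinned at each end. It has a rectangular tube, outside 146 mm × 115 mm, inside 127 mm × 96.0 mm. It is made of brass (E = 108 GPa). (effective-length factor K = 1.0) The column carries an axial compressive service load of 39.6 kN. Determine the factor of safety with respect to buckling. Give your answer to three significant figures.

Weak-axis I_min = (h_o·b_o³ − h_i·b_i³)/12 with b_o = 115, b_i = 96.00 mm (shorter outer/inner sides).
I_min = (146×115³ − 127.0×96.00³)/12 = 9.141×10^6 mm⁴
I = 9.141×10^6 mm⁴ = 9.141×10^-6 m⁴
Effective length L_e = K·L = 1 × 7.28 = 7.280 m
P_cr = π²EI / L_e² = π² × 108×10⁹ × 9.141×10^-6 / 7.280² = 1.838×10^5 N
Factor of safety n = P_cr / P = 183.84 / 39.6 = 4.64

n ≈ 4.64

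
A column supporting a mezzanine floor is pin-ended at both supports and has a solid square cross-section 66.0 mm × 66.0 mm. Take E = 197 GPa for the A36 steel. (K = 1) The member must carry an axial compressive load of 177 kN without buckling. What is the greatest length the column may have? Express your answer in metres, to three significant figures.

I = a⁴/12 = 66.0⁴/12 = 1.581×10^6 mm⁴
I = 1.581×10^-6 m⁴
At the buckling limit P_cr = P = 1.770×10^5 N
From P_cr = π²EI/(K·L)²:  L = (1/K)·√(π²EI/P_cr) = (1/1)·√(π²×1.97×10^11×1.581×10^-6/1.770×10^5)
L = 4.17 m

L_max ≈ 4.17 m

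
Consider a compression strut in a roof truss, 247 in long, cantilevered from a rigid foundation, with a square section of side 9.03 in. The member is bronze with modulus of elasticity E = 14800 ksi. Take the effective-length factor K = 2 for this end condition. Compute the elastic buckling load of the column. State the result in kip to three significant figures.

P_cr ≈ 332 kip

I = a⁴/12 = 9.03⁴/12 = 554.1 in⁴
Effective length L_e = K·L = 2 × 247 = 494.0 in
P_cr = π²EI / L_e² = π² × 14800×10³ × 554.1 / 494.0² = 3.316×10^5 lb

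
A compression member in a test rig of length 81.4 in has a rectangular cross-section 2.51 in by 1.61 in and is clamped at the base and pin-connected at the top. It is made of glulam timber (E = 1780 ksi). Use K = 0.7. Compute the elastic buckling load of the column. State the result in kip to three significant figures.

Buckling occurs about the weak axis: I_min = h·b³/12 with b = 1.61 in (the shorter side).
I_min = 2.51×1.61³/12 = 0.8729 in⁴
Effective length L_e = K·L = 0.7 × 81.4 = 56.98 in
P_cr = π²EI / L_e² = π² × 1780×10³ × 0.8729 / 56.98² = 4.723×10^3 lb

P_cr ≈ 4.72 kip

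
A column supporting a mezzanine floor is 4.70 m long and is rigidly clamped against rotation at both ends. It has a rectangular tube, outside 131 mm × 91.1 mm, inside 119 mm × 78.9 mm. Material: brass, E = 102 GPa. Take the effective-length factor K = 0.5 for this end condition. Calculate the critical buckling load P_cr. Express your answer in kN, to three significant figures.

Weak-axis I_min = (h_o·b_o³ − h_i·b_i³)/12 with b_o = 91.1, b_i = 78.90 mm (shorter outer/inner sides).
I_min = (131×91.1³ − 119.0×78.90³)/12 = 3.383×10^6 mm⁴
I = 3.383×10^6 mm⁴ = 3.383×10^-6 m⁴
Effective length L_e = K·L = 0.5 × 4.70 = 2.350 m
P_cr = π²EI / L_e² = π² × 102×10⁹ × 3.383×10^-6 / 2.350² = 6.167×10^5 N

P_cr ≈ 617 kN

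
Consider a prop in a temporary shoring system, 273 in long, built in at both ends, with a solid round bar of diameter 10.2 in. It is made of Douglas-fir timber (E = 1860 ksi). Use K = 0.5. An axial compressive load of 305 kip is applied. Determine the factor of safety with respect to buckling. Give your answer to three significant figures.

I = πd⁴/64 = π×10.2⁴/64 = 531.3 in⁴
Effective length L_e = K·L = 0.5 × 273 = 136.5 in
P_cr = π²EI / L_e² = π² × 1860×10³ × 531.3 / 136.5² = 5.235×10^5 lb
Factor of safety n = P_cr / P = 523.50 / 305 = 1.72

n ≈ 1.72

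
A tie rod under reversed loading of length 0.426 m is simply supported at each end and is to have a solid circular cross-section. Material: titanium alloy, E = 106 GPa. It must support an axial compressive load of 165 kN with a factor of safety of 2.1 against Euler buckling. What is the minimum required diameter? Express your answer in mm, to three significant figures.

d ≈ 33.3 mm

Required P_cr = n·P = 2.1 × 165 = 346.5 kN
L_e = K·L = 1 × 0.426 = 0.4260 m
Required I = P_cr·L_e²/(π²E) = 3.465×10^5 × 0.4260² / (π² × 1.06×10^11) = 6.011×10^-8 m⁴
I_req = 6.011×10^4 mm⁴
Solid circle: I = πd⁴/64  ⇒  d = (64I/π)^(1/4) = (64×6.011×10^4/π)^(1/4) = 33.3 mm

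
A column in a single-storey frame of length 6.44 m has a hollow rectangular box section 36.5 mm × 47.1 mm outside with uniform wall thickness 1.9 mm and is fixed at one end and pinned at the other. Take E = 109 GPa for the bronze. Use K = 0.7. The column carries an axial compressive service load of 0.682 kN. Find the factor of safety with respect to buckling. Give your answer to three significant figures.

n ≈ 5.02

Inner dimensions: h_i = 47.1 − 2×1.9 = 43.30 mm, b_i = 36.5 − 2×1.9 = 32.70 mm
Weak-axis I_min = (h_o·b_o³ − h_i·b_i³)/12 with b_o = 36.5, b_i = 32.70 mm (shorter outer/inner sides).
I_min = (47.1×36.5³ − 43.30×32.70³)/12 = 6.469×10^4 mm⁴
I = 6.469×10^4 mm⁴ = 6.469×10^-8 m⁴
Effective length L_e = K·L = 0.7 × 6.44 = 4.508 m
P_cr = π²EI / L_e² = π² × 109×10⁹ × 6.469×10^-8 / 4.508² = 3.425×10^3 N
Factor of safety n = P_cr / P = 3.4247 / 0.682 = 5.02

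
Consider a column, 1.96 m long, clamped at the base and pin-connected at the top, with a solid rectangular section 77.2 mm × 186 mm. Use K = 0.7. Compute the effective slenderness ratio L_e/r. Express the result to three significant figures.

Buckling occurs about the weak axis: I_min = h·b³/12 with b = 77.2 mm (the shorter side).
I_min = 186×77.2³/12 = 7.132×10^6 mm⁴
A = 1.436×10^4 mm²;  r_min = √(I/A) = √(7.132×10^6/1.436×10^4) = 22.29 mm
L_e = K·L = 0.7 × 1.96 m = 1.372 m = 1372.0 mm
λ = L_e / r_min = 1372.0 / 22.29 = 61.6

λ ≈ 61.6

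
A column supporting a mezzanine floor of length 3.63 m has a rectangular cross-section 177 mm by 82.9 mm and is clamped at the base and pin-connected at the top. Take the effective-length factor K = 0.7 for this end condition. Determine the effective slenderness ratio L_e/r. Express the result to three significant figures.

λ ≈ 106

For a rectangle r_min = b/√12 = 82.9/√12 = 23.93 mm
L_e = K·L = 0.7 × 3.63 m = 2.541 m = 2541.0 mm
λ = L_e / r_min = 2541.0 / 23.93 = 106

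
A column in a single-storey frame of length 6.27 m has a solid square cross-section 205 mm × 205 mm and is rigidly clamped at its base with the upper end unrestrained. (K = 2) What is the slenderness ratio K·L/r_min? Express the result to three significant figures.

For a square r = a/√12 = 205/√12 = 59.18 mm
L_e = K·L = 2 × 6.27 m = 12.54 m = 12540 mm
λ = L_e / r_min = 12540 / 59.18 = 212

λ ≈ 212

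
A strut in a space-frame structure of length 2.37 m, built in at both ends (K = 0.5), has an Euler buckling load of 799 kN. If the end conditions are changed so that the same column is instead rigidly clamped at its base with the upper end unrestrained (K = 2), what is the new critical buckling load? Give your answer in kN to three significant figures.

P_cr ∝ 1/K², so P_cr,new = P_cr,old × (K_old/K_new)² = 799 × (0.5/2)²
= 799 × 0.06250 = 49.9 kN

P_cr ≈ 49.9 kN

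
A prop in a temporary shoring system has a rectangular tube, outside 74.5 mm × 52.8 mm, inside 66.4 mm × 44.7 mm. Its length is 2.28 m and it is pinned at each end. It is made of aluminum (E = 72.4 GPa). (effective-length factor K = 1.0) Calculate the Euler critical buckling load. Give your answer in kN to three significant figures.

Weak-axis I_min = (h_o·b_o³ − h_i·b_i³)/12 with b_o = 52.8, b_i = 44.70 mm (shorter outer/inner sides).
I_min = (74.5×52.8³ − 66.40×44.70³)/12 = 4.196×10^5 mm⁴
I = 4.196×10^5 mm⁴ = 4.196×10^-7 m⁴
Effective length L_e = K·L = 1 × 2.28 = 2.280 m
P_cr = π²EI / L_e² = π² × 72.4×10⁹ × 4.196×10^-7 / 2.280² = 5.768×10^4 N

P_cr ≈ 57.7 kN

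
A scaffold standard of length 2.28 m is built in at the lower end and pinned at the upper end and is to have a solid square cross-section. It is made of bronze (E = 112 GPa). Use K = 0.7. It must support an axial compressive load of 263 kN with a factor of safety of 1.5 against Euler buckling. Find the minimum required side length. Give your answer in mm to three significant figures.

a ≈ 57.5 mm

Required P_cr = n·P = 1.5 × 263 = 394.5 kN
L_e = K·L = 0.7 × 2.28 = 1.596 m
Required I = P_cr·L_e²/(π²E) = 3.945×10^5 × 1.596² / (π² × 1.12×10^11) = 9.091×10^-7 m⁴
I_req = 9.091×10^5 mm⁴
Solid square: I = a⁴/12  ⇒  a = (12I)^(1/4) = (12×9.091×10^5)^(1/4) = 57.5 mm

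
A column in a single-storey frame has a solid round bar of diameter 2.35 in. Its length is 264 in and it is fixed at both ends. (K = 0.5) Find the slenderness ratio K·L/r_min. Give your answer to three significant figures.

λ ≈ 225

I = πd⁴/64 = π×2.35⁴/64 = 1.497 in⁴
A = 4.337 in²;  r_min = √(I/A) = √(1.497/4.337) = 0.5875 in
L_e = K·L = 0.5 × 264 = 132.0 in
λ = L_e / r_min = 132.00 / 0.5875 = 225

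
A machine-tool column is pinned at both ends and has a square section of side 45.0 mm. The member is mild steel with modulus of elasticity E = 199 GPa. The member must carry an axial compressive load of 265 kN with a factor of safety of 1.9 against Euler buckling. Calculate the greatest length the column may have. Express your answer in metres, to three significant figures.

I = a⁴/12 = 45.0⁴/12 = 3.417×10^5 mm⁴
I = 3.417×10^-7 m⁴
Required critical load P_cr = n·P = 1.9 × 265 = 503.5 kN = 5.035×10^5 N
From P_cr = π²EI/(K·L)²:  L = (1/K)·√(π²EI/P_cr) = (1/1)·√(π²×1.99×10^11×3.417×10^-7/5.035×10^5)
L = 1.15 m

L_max ≈ 1.15 m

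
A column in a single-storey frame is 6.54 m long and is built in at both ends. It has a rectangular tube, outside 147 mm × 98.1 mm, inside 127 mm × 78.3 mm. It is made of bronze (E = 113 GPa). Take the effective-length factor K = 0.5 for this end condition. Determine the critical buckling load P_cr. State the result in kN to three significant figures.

Weak-axis I_min = (h_o·b_o³ − h_i·b_i³)/12 with b_o = 98.1, b_i = 78.30 mm (shorter outer/inner sides).
I_min = (147×98.1³ − 127.0×78.30³)/12 = 6.484×10^6 mm⁴
I = 6.484×10^6 mm⁴ = 6.484×10^-6 m⁴
Effective length L_e = K·L = 0.5 × 6.54 = 3.270 m
P_cr = π²EI / L_e² = π² × 113×10⁹ × 6.484×10^-6 / 3.270² = 6.763×10^5 N

P_cr ≈ 676 kN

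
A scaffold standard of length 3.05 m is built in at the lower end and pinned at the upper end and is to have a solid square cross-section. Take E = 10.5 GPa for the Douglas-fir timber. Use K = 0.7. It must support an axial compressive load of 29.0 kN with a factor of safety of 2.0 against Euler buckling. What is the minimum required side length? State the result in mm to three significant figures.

Required P_cr = n·P = 2.0 × 29.0 = 58.00 kN
L_e = K·L = 0.7 × 3.05 = 2.135 m
Required I = P_cr·L_e²/(π²E) = 5.800×10^4 × 2.135² / (π² × 1.05×10^10) = 2.551×10^-6 m⁴
I_req = 2.551×10^6 mm⁴
Solid square: I = a⁴/12  ⇒  a = (12I)^(1/4) = (12×2.551×10^6)^(1/4) = 74.4 mm

a ≈ 74.4 mm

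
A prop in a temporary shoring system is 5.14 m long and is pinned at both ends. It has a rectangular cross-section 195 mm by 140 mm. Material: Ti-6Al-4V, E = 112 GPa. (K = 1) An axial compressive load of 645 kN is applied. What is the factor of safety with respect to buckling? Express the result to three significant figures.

Buckling occurs about the weak axis: I_min = h·b³/12 with b = 140 mm (the shorter side).
I_min = 195×140³/12 = 4.459×10^7 mm⁴
I = 4.459×10^7 mm⁴ = 4.459×10^-5 m⁴
Effective length L_e = K·L = 1 × 5.14 = 5.140 m
P_cr = π²EI / L_e² = π² × 112×10⁹ × 4.459×10^-5 / 5.140² = 1.866×10^6 N
Factor of safety n = P_cr / P = 1865.6 / 645 = 2.89

n ≈ 2.89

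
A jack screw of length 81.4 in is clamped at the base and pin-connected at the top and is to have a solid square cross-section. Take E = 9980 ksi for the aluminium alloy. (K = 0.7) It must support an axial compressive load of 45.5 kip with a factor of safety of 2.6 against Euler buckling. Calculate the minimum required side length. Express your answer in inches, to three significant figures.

Required P_cr = n·P = 2.6 × 45.5 = 118.3 kip
L_e = K·L = 0.7 × 81.4 = 56.98 in
Required I = P_cr·L_e²/(π²E) = 1.183×10^5 × 56.98² / (π² × 9.98×10^6) = 3.899 in⁴
Solid square: I = a⁴/12  ⇒  a = (12I)^(1/4) = (12×3.899)^(1/4) = 2.62 in

a ≈ 2.62 in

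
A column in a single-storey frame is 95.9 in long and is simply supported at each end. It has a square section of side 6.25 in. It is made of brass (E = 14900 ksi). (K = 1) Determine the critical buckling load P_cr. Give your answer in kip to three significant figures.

I = a⁴/12 = 6.25⁴/12 = 127.2 in⁴
Effective length L_e = K·L = 1 × 95.9 = 95.90 in
P_cr = π²EI / L_e² = π² × 14900×10³ × 127.2 / 95.90² = 2.033×10^6 lb

P_cr ≈ 2030 kip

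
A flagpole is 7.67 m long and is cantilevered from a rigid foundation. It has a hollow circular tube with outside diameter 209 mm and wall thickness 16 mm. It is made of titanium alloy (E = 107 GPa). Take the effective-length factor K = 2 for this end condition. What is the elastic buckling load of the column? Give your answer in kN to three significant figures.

P_cr ≈ 204 kN

Inner diameter d_i = 209 − 2×16 = 177.0 mm
I = π(d_o⁴ − d_i⁴)/64 = π(209⁴ − 177.0⁴)/64 = 4.548×10^7 mm⁴
I = 4.548×10^7 mm⁴ = 4.548×10^-5 m⁴
Effective length L_e = K·L = 2 × 7.67 = 15.34 m
P_cr = π²EI / L_e² = π² × 107×10⁹ × 4.548×10^-5 / 15.34² = 2.041×10^5 N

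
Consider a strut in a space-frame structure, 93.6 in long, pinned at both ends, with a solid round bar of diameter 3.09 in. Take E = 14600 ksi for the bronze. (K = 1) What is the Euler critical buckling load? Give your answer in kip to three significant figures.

I = πd⁴/64 = π×3.09⁴/64 = 4.475 in⁴
Effective length L_e = K·L = 1 × 93.6 = 93.60 in
P_cr = π²EI / L_e² = π² × 14600×10³ × 4.475 / 93.60² = 7.360×10^4 lb

P_cr ≈ 73.6 kip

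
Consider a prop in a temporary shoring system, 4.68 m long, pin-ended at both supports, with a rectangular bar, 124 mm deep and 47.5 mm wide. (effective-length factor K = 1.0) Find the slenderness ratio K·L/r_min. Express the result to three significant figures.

λ ≈ 341

Buckling occurs about the weak axis: I_min = h·b³/12 with b = 47.5 mm (the shorter side).
I_min = 124×47.5³/12 = 1.107×10^6 mm⁴
A = 5.890×10^3 mm²;  r_min = √(I/A) = √(1.107×10^6/5.890×10^3) = 13.71 mm
L_e = K·L = 1 × 4.68 m = 4.680 m = 4680.0 mm
λ = L_e / r_min = 4680.0 / 13.71 = 341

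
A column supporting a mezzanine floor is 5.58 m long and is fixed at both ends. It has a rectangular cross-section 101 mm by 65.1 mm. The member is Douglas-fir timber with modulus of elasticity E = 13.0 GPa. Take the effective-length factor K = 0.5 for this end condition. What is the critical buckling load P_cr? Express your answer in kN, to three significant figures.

P_cr ≈ 38.3 kN

Buckling occurs about the weak axis: I_min = h·b³/12 with b = 65.1 mm (the shorter side).
I_min = 101×65.1³/12 = 2.322×10^6 mm⁴
I = 2.322×10^6 mm⁴ = 2.322×10^-6 m⁴
Effective length L_e = K·L = 0.5 × 5.58 = 2.790 m
P_cr = π²EI / L_e² = π² × 13.0×10⁹ × 2.322×10^-6 / 2.790² = 3.828×10^4 N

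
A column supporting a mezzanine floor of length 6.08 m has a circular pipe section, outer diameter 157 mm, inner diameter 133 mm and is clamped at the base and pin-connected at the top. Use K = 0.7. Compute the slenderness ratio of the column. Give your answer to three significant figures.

d_o = 157 mm, d_i = 133 mm
I = π(d_o⁴ − d_i⁴)/64 = π(157⁴ − 133.0⁴)/64 = 1.446×10^7 mm⁴
A = 5.466×10^3 mm²;  r_min = √(I/A) = √(1.446×10^7/5.466×10^3) = 51.44 mm
L_e = K·L = 0.7 × 6.08 m = 4.256 m = 4256.0 mm
λ = L_e / r_min = 4256.0 / 51.44 = 82.7

λ ≈ 82.7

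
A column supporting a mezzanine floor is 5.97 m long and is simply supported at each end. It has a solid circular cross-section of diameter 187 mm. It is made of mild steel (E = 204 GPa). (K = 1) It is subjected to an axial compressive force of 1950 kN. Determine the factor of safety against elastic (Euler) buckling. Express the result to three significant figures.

n ≈ 1.74

I = πd⁴/64 = π×187⁴/64 = 6.003×10^7 mm⁴
I = 6.003×10^7 mm⁴ = 6.003×10^-5 m⁴
Effective length L_e = K·L = 1 × 5.97 = 5.970 m
P_cr = π²EI / L_e² = π² × 204×10⁹ × 6.003×10^-5 / 5.970² = 3.391×10^6 N
Factor of safety n = P_cr / P = 3390.9 / 1950 = 1.74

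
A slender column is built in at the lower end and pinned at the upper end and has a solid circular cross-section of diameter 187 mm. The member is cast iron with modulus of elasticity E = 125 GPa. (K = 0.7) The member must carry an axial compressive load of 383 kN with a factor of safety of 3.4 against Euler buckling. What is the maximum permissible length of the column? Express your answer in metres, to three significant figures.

L_max ≈ 10.8 m

I = πd⁴/64 = π×187⁴/64 = 6.003×10^7 mm⁴
I = 6.003×10^-5 m⁴
Required critical load P_cr = n·P = 3.4 × 383 = 1302 kN = 1.302×10^6 N
From P_cr = π²EI/(K·L)²:  L = (1/K)·√(π²EI/P_cr) = (1/0.7)·√(π²×1.25×10^11×6.003×10^-5/1.302×10^6)
L = 10.8 m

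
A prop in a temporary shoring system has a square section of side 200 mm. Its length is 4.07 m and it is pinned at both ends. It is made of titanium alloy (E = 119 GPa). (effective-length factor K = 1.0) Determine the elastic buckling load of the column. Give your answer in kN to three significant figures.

P_cr ≈ 9450 kN

I = a⁴/12 = 200⁴/12 = 1.333×10^8 mm⁴
I = 1.333×10^8 mm⁴ = 1.333×10^-4 m⁴
Effective length L_e = K·L = 1 × 4.07 = 4.070 m
P_cr = π²EI / L_e² = π² × 119×10⁹ × 1.333×10^-4 / 4.070² = 9.454×10^6 N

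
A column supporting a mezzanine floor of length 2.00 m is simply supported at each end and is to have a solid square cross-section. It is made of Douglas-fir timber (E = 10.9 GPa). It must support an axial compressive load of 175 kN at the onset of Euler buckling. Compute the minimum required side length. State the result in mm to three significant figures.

a ≈ 94.0 mm

L_e = K·L = 1 × 2.00 = 2.000 m
Required I = P_cr·L_e²/(π²E) = 1.750×10^5 × 2.000² / (π² × 1.09×10^10) = 6.507×10^-6 m⁴
I_req = 6.507×10^6 mm⁴
Solid square: I = a⁴/12  ⇒  a = (12I)^(1/4) = (12×6.507×10^6)^(1/4) = 94.0 mm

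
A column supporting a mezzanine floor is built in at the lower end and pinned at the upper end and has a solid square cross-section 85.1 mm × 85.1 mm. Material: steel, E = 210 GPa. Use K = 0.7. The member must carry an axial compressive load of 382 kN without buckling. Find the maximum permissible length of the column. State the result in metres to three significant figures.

I = a⁴/12 = 85.1⁴/12 = 4.371×10^6 mm⁴
I = 4.371×10^-6 m⁴
At the buckling limit P_cr = P = 3.820×10^5 N
From P_cr = π²EI/(K·L)²:  L = (1/K)·√(π²EI/P_cr) = (1/0.7)·√(π²×2.10×10^11×4.371×10^-6/3.820×10^5)
L = 6.96 m

L_max ≈ 6.96 m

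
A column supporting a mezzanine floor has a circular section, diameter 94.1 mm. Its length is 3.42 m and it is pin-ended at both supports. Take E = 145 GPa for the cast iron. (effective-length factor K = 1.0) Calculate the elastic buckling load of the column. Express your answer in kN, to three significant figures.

P_cr ≈ 471 kN

I = πd⁴/64 = π×94.1⁴/64 = 3.849×10^6 mm⁴
I = 3.849×10^6 mm⁴ = 3.849×10^-6 m⁴
Effective length L_e = K·L = 1 × 3.42 = 3.420 m
P_cr = π²EI / L_e² = π² × 145×10⁹ × 3.849×10^-6 / 3.420² = 4.709×10^5 N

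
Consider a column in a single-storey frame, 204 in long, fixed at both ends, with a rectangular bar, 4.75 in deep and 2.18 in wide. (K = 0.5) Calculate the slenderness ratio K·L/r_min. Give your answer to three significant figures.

For a rectangle r_min = b/√12 = 2.18/√12 = 0.6293 in
L_e = K·L = 0.5 × 204 = 102.0 in
λ = L_e / r_min = 102.00 / 0.6293 = 162

λ ≈ 162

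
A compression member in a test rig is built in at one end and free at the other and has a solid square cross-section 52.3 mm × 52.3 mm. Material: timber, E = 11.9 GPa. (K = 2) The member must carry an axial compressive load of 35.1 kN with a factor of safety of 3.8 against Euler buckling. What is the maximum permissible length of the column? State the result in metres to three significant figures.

L_max ≈ 0.370 m

I = a⁴/12 = 52.3⁴/12 = 6.235×10^5 mm⁴
I = 6.235×10^-7 m⁴
Required critical load P_cr = n·P = 3.8 × 35.1 = 133.4 kN = 1.334×10^5 N
From P_cr = π²EI/(K·L)²:  L = (1/K)·√(π²EI/P_cr) = (1/2)·√(π²×1.19×10^10×6.235×10^-7/1.334×10^5)
L = 0.370 m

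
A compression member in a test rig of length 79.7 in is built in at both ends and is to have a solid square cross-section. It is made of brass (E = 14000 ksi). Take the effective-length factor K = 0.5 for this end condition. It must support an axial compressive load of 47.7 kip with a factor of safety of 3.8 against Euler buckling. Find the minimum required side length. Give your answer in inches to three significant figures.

a ≈ 2.24 in

Required P_cr = n·P = 3.8 × 47.7 = 181.3 kip
L_e = K·L = 0.5 × 79.7 = 39.85 in
Required I = P_cr·L_e²/(π²E) = 1.813×10^5 × 39.85² / (π² × 1.40×10^7) = 2.083 in⁴
Solid square: I = a⁴/12  ⇒  a = (12I)^(1/4) = (12×2.083)^(1/4) = 2.24 in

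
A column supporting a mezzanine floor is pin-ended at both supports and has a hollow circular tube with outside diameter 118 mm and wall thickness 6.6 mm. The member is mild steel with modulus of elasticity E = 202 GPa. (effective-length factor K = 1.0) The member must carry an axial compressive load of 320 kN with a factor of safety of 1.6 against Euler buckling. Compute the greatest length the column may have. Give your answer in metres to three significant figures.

Inner diameter d_i = 118 − 2×6.6 = 104.8 mm
I = π(d_o⁴ − d_i⁴)/64 = π(118⁴ − 104.8⁴)/64 = 3.596×10^6 mm⁴
I = 3.596×10^-6 m⁴
Required critical load P_cr = n·P = 1.6 × 320 = 512.0 kN = 5.120×10^5 N
From P_cr = π²EI/(K·L)²:  L = (1/K)·√(π²EI/P_cr) = (1/1)·√(π²×2.02×10^11×3.596×10^-6/5.120×10^5)
L = 3.74 m

L_max ≈ 3.74 m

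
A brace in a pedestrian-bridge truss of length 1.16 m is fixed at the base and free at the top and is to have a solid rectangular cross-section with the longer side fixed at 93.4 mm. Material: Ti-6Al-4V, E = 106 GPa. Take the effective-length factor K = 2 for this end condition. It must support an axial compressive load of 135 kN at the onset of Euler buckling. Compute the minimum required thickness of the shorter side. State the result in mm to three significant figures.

L_e = K·L = 2 × 1.16 = 2.320 m
Required I = P_cr·L_e²/(π²E) = 1.350×10^5 × 2.320² / (π² × 1.06×10^11) = 6.946×10^-7 m⁴
I_req = 6.946×10^5 mm⁴
Rectangle, weak axis: I_min = h·b³/12 with h = 93.4 mm fixed  ⇒  b = (12I/h)^(1/3) = 44.7 mm

b ≈ 44.7 mm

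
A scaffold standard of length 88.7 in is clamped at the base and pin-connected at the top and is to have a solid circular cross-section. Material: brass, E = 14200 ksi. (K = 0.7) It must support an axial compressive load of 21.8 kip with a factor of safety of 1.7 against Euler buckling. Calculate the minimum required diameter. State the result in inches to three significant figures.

d ≈ 2.13 in

Required P_cr = n·P = 1.7 × 21.8 = 37.06 kip
L_e = K·L = 0.7 × 88.7 = 62.09 in
Required I = P_cr·L_e²/(π²E) = 3.706×10^4 × 62.09² / (π² × 1.42×10^7) = 1.019 in⁴
Solid circle: I = πd⁴/64  ⇒  d = (64I/π)^(1/4) = (64×1.019/π)^(1/4) = 2.13 in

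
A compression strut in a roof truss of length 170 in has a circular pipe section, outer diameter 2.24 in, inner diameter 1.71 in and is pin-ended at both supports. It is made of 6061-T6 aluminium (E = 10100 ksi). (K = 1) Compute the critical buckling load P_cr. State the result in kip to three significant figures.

P_cr ≈ 2.82 kip

d_o = 2.24 in, d_i = 1.71 in
I = π(d_o⁴ − d_i⁴)/64 = π(2.24⁴ − 1.710⁴)/64 = 0.8161 in⁴
Effective length L_e = K·L = 1 × 170 = 170.0 in
P_cr = π²EI / L_e² = π² × 10100×10³ × 0.8161 / 170.0² = 2.815×10^3 lb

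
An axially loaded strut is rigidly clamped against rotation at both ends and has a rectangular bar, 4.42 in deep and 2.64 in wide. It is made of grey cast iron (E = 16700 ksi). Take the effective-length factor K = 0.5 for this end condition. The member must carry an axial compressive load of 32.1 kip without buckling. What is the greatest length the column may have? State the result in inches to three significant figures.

Buckling occurs about the weak axis: I_min = h·b³/12 with b = 2.64 in (the shorter side).
I_min = 4.42×2.64³/12 = 6.777 in⁴
At the buckling limit P_cr = P = 3.210×10^4 lb
From P_cr = π²EI/(K·L)²:  L = (1/K)·√(π²EI/P_cr) = (1/0.5)·√(π²×1.67×10^7×6.777/3.210×10^4)
L = 373 in

L_max ≈ 373 in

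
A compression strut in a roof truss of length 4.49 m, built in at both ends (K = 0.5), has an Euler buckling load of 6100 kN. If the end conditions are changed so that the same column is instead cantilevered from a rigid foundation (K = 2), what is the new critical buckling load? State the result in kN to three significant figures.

P_cr ∝ 1/K², so P_cr,new = P_cr,old × (K_old/K_new)² = 6100 × (0.5/2)²
= 6100 × 0.06250 = 381 kN

P_cr ≈ 381 kN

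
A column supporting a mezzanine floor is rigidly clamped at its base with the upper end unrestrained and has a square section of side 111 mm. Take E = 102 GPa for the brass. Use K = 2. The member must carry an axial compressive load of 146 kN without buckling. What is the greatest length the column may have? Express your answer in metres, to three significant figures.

L_max ≈ 4.67 m

I = a⁴/12 = 111⁴/12 = 1.265×10^7 mm⁴
I = 1.265×10^-5 m⁴
At the buckling limit P_cr = P = 1.460×10^5 N
From P_cr = π²EI/(K·L)²:  L = (1/K)·√(π²EI/P_cr) = (1/2)·√(π²×1.02×10^11×1.265×10^-5/1.460×10^5)
L = 4.67 m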